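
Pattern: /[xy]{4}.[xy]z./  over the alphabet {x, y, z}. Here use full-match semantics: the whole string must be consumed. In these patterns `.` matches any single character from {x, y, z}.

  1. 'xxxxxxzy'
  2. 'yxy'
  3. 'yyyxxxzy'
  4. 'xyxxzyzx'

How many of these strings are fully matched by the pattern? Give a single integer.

1. 'xxxxxxzy' → match
2. 'yxy' → no match
3. 'yyyxxxzy' → match
4. 'xyxxzyzx' → match
Total matched: 3

3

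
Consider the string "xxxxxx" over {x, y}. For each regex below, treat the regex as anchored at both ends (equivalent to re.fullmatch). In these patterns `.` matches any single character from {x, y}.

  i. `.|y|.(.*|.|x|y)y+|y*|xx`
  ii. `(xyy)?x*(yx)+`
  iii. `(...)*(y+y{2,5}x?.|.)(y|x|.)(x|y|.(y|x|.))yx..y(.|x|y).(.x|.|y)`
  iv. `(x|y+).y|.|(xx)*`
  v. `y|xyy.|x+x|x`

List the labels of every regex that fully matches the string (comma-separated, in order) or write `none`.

iv, v

i → no match
ii → no match — must end with "yx"
iii → no match
iv → match
v → match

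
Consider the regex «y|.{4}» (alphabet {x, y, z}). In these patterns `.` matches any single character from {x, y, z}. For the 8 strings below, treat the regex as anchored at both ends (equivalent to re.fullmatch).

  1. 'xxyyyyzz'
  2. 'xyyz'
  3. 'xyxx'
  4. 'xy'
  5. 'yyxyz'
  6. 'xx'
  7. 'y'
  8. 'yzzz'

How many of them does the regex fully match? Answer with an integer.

4

1 → no match
2 → match
3 → match
4 → no match
5 → no match
6 → no match
7 → match
8 → match
Total matched: 4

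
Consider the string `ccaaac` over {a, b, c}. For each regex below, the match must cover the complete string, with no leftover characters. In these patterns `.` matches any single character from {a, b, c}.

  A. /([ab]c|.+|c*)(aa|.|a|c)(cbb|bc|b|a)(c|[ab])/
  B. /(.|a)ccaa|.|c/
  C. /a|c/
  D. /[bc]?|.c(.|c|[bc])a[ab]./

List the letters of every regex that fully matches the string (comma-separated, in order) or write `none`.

A → match
B → no match
C → no match
D → match

A, D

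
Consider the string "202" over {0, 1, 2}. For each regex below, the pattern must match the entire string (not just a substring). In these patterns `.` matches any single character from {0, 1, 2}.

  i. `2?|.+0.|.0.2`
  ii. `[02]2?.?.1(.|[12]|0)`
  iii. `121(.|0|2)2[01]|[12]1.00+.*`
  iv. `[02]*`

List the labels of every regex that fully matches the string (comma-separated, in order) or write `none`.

i → match
ii → no match
iii → no match
iv → match

i, iv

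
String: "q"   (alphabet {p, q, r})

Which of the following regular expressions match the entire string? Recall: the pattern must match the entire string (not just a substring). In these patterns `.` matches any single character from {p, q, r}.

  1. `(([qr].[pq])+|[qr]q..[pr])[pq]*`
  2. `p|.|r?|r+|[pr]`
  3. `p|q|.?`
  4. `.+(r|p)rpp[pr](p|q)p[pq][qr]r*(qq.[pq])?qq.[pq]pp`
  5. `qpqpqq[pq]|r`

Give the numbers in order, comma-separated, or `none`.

2, 3

1 → no match
2 → match
3 → match
4 → no match — must end with "pp"
5 → no match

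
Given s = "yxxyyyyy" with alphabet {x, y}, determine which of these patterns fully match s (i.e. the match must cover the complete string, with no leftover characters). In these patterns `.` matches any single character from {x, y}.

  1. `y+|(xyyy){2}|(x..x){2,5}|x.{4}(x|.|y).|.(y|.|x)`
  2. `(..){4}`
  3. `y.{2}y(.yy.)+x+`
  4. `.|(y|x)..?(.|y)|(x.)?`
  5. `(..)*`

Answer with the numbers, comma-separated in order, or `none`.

2, 5

1 → no match
2 → match
3 → no match — must end with "x"
4 → no match
5 → match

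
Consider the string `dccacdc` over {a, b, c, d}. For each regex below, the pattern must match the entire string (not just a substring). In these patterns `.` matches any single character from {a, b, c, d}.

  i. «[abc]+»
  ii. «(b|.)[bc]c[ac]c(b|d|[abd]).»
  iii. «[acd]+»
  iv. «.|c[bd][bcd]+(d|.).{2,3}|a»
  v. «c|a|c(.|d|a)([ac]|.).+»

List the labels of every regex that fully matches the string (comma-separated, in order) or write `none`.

i → no match
ii → match
iii → match
iv → no match
v → no match

ii, iii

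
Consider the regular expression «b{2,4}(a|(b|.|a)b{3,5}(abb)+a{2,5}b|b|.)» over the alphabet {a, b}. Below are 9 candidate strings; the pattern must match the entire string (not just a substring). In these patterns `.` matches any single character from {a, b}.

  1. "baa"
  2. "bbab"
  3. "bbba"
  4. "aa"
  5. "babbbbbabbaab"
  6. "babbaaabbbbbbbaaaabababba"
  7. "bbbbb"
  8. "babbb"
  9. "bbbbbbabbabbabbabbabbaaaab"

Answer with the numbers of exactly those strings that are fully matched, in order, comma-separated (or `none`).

3, 7, 9

1. "baa" → no match
2. "bbab" → no match
3. "bbba" → match
4. "aa" → no match — must start with "b"
5 → no match
6 → no match
7. "bbbbb" → match
8. "babbb" → no match
9 → match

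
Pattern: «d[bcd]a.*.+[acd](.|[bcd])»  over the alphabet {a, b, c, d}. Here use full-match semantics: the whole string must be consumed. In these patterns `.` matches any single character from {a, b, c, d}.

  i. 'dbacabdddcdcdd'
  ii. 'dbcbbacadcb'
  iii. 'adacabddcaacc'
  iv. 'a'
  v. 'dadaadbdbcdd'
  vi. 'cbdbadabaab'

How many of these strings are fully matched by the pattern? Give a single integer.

1

i → match
ii. 'dbcbbacadcb' → no match
iii → no match — must start with 'd'
iv. 'a' → no match — must start with 'd'
v. 'dadaadbdbcdd' → no match
vi. 'cbdbadabaab' → no match — must start with 'd'
Total matched: 1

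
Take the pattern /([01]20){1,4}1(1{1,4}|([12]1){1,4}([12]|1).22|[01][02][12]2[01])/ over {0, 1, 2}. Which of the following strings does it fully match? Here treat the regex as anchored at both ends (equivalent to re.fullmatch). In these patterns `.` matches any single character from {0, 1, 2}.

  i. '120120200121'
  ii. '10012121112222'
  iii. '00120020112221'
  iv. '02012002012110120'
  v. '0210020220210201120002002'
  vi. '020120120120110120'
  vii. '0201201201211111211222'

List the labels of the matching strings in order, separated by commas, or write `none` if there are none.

i. '120120200121' → no match
ii → no match
iii → no match
iv → no match
v → no match
vi → match
vii → match

vi, vii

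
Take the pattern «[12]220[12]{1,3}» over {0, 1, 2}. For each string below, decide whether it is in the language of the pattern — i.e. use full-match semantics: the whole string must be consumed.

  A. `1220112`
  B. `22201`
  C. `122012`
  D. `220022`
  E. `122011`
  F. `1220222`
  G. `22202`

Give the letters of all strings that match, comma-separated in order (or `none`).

A, B, C, E, F, G

A → match
B → match
C → match
D → no match
E → match
F → match
G → match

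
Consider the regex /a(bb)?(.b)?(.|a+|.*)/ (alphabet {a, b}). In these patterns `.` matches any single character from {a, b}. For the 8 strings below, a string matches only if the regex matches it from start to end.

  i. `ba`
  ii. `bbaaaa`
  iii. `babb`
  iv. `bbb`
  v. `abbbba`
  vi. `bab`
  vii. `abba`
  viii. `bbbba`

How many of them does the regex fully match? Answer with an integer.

2

i → no match — must start with `a`
ii → no match — must start with `a`
iii → no match — must start with `a`
iv → no match — must start with `a`
v → match
vi → no match — must start with `a`
vii → match
viii → no match — must start with `a`
Total matched: 2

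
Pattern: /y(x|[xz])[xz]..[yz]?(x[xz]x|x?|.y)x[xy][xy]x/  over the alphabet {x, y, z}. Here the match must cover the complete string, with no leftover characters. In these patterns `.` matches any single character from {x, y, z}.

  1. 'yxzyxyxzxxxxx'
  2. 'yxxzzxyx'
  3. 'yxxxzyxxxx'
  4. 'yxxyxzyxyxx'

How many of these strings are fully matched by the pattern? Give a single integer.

3

1 → match
2 → no match
3 → match
4 → match
Total matched: 3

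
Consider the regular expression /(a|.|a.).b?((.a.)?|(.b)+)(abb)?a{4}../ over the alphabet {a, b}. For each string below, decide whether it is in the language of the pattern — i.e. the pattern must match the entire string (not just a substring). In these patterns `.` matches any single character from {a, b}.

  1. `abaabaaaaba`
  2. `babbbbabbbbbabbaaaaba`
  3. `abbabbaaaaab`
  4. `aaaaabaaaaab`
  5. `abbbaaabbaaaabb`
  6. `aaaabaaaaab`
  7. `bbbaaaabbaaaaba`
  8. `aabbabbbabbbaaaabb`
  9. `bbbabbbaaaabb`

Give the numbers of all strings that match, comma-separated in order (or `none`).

1, 2, 3, 4, 5, 6, 7, 8, 9

1 → match
2 → match
3 → match
4 → match
5 → match
6 → match
7 → match
8 → match
9 → match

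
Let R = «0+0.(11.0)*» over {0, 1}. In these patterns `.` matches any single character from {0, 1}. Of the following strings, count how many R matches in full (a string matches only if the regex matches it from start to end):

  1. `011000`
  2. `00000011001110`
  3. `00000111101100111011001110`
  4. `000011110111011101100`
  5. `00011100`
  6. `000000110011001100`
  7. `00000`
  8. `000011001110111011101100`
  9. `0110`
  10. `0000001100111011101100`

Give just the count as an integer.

8

1 → no match
2 → match
3 → match
4 → match
5 → match
6 → match
7 → match
8 → match
9 → no match
10 → match
Total matched: 8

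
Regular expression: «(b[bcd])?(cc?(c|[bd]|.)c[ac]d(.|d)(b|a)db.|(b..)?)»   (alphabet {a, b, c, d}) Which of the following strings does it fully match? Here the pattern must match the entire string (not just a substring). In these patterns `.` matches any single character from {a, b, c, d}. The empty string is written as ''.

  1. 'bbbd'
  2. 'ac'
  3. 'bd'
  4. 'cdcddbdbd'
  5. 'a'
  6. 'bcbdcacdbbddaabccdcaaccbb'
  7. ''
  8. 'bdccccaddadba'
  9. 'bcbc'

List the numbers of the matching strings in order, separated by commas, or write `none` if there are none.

1. 'bbbd' → no match
2. 'ac' → no match
3. 'bd' → match
4. 'cdcddbdbd' → no match
5. 'a' → no match
6 → no match
7. '' → match
8 → match
9. 'bcbc' → no match

3, 7, 8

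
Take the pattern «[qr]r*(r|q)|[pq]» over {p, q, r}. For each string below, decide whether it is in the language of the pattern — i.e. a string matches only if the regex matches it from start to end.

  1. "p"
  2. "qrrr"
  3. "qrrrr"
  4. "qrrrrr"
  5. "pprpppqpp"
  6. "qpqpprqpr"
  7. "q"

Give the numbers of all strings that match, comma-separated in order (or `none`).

1, 2, 3, 4, 7

1 → match
2 → match
3 → match
4 → match
5 → no match
6 → no match
7 → match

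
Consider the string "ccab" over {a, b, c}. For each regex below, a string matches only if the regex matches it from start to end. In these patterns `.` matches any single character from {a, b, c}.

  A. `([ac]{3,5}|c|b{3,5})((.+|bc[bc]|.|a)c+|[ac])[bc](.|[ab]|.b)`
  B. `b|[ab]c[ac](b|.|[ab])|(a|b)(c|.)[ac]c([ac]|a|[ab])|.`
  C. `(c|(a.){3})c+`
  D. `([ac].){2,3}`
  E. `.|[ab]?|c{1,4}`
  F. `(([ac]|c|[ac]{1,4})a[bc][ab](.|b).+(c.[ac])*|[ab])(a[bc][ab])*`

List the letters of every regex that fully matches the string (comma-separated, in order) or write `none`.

A → no match
B → no match
C → no match — must end with "c"
D → match
E → no match
F → no match

D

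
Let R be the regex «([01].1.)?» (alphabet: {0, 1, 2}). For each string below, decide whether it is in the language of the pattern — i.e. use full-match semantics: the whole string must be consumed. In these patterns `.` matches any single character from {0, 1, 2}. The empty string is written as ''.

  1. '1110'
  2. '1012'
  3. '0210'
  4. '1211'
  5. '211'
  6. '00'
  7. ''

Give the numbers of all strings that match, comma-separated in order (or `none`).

1 → match
2 → match
3 → match
4 → match
5 → no match
6 → no match
7 → match

1, 2, 3, 4, 7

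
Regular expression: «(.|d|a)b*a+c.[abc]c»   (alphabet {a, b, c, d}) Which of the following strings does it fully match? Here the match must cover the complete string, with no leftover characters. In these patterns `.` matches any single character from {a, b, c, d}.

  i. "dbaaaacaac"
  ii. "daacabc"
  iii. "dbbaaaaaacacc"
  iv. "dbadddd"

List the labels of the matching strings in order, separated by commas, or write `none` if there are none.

i, ii, iii

i → match
ii → match
iii → match
iv → no match — must end with "c"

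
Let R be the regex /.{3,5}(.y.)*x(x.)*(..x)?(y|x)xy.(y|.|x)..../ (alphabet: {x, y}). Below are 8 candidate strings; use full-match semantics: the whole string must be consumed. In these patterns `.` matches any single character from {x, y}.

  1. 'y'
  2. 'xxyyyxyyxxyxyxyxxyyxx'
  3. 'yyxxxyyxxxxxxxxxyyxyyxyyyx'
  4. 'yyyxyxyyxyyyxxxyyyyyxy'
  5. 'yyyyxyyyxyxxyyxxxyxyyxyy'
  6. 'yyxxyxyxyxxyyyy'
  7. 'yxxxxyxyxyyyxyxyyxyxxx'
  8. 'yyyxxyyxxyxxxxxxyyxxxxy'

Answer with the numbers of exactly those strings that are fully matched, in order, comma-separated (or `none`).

2, 3, 4, 5, 6, 7, 8

1. 'y' → no match
2 → match
3 → match
4 → match
5 → match
6 → match
7 → match
8 → match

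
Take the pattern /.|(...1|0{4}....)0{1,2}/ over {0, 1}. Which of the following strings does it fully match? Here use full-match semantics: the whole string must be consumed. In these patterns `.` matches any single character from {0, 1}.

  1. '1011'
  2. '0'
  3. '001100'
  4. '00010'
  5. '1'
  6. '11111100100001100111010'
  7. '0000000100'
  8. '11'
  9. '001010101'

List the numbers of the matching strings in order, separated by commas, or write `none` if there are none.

2, 3, 4, 5, 7

1. '1011' → no match
2. '0' → match
3. '001100' → match
4. '00010' → match
5. '1' → match
6 → no match
7. '0000000100' → match
8. '11' → no match
9. '001010101' → no match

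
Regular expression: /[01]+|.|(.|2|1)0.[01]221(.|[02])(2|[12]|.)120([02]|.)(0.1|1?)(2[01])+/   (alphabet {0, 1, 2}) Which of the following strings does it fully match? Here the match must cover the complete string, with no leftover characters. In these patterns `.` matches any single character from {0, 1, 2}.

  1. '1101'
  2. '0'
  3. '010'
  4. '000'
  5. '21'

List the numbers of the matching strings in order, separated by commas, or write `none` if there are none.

1. '1101' → match
2. '0' → match
3. '010' → match
4. '000' → match
5. '21' → no match

1, 2, 3, 4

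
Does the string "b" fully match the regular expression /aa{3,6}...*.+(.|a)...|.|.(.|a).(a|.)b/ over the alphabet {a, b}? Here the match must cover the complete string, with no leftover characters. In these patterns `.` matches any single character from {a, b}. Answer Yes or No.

Yes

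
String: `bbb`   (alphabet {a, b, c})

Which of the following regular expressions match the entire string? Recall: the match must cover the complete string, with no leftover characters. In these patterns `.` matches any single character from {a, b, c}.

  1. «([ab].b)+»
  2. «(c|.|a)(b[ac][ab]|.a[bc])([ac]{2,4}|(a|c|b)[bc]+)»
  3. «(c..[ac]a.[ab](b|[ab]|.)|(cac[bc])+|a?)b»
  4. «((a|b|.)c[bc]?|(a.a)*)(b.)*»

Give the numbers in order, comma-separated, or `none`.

1

1 → match
2 → no match
3 → no match
4 → no match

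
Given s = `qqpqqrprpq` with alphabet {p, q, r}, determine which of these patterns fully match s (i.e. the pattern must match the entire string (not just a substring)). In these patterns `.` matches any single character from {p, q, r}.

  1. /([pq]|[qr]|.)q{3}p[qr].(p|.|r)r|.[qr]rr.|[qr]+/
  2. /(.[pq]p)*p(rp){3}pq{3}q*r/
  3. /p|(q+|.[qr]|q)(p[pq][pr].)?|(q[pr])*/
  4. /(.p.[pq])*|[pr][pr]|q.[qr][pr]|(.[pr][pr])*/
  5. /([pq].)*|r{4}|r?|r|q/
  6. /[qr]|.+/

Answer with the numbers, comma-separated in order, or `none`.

5, 6

1 → no match
2 → no match — must end with `r`
3 → no match
4 → no match
5 → match
6 → match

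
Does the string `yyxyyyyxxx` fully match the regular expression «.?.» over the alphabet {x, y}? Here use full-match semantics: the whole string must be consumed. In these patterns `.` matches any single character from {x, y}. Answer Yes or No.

No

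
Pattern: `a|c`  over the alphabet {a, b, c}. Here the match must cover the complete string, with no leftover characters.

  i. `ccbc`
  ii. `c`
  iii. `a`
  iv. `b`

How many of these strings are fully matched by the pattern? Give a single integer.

i. `ccbc` → no match
ii. `c` → match
iii. `a` → match
iv. `b` → no match
Total matched: 2

2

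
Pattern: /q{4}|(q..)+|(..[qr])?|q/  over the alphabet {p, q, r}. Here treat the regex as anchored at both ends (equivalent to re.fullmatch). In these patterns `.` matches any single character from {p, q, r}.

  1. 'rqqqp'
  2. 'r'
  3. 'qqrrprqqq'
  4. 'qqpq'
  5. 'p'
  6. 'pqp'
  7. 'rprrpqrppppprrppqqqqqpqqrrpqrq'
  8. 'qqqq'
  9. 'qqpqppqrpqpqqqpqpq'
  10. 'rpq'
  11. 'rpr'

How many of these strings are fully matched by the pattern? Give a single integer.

4

1. 'rqqqp' → no match
2. 'r' → no match
3. 'qqrrprqqq' → no match
4. 'qqpq' → no match
5. 'p' → no match
6. 'pqp' → no match
7 → no match
8. 'qqqq' → match
9 → match
10. 'rpq' → match
11. 'rpr' → match
Total matched: 4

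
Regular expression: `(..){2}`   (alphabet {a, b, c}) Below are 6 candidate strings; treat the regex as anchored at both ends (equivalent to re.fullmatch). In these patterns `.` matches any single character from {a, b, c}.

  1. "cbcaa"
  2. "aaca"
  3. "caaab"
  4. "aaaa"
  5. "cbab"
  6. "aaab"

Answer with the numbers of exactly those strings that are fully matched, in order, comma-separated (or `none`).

1 → no match
2 → match
3 → no match
4 → match
5 → match
6 → match

2, 4, 5, 6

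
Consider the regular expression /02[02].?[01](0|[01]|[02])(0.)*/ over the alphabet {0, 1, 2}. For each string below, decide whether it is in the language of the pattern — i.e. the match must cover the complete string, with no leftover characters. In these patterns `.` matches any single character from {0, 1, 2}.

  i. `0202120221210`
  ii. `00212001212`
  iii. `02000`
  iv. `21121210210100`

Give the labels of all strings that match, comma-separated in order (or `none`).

iii

i → no match
ii → no match — must start with `02`
iii → match
iv → no match — must start with `02`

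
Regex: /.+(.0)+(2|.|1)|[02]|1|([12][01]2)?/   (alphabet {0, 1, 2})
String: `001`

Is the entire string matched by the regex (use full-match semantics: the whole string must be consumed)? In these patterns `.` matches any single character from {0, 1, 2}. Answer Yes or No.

No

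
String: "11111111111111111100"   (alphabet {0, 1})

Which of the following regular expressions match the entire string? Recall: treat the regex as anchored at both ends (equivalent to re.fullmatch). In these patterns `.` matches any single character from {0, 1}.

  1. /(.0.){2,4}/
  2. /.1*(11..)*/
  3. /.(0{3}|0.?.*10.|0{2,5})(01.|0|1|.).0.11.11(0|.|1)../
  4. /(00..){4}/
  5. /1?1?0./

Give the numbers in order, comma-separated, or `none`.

2

1 → no match
2 → match
3 → no match
4 → no match — must start with "00"
5 → no match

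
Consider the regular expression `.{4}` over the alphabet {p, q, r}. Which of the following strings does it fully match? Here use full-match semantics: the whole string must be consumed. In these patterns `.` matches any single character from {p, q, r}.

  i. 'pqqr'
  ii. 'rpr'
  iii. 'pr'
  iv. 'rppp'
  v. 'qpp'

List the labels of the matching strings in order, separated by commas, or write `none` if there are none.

i. 'pqqr' → match
ii. 'rpr' → no match
iii. 'pr' → no match
iv. 'rppp' → match
v. 'qpp' → no match

i, iv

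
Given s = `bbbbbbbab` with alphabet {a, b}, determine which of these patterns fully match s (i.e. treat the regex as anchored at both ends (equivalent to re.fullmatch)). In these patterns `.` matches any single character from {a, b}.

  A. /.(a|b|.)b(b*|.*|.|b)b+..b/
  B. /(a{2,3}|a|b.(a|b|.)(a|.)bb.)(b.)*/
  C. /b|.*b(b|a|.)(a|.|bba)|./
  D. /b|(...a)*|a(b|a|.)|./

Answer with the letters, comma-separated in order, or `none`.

A → match
B → no match
C → match
D → no match

A, C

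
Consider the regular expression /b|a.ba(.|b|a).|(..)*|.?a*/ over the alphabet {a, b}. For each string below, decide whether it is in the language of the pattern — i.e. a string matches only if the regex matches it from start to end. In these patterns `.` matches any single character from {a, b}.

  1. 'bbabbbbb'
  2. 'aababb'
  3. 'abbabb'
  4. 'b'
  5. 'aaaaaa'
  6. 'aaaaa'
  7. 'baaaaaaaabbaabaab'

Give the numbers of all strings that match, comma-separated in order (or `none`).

1 → match
2 → match
3 → match
4 → match
5 → match
6 → match
7 → no match

1, 2, 3, 4, 5, 6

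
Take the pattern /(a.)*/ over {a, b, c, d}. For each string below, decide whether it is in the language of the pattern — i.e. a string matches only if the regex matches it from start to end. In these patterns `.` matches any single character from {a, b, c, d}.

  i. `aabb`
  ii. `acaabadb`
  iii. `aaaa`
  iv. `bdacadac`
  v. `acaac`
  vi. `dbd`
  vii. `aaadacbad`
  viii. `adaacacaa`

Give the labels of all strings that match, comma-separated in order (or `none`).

iii

i → no match
ii → no match
iii → match
iv → no match
v → no match
vi → no match
vii → no match
viii → no match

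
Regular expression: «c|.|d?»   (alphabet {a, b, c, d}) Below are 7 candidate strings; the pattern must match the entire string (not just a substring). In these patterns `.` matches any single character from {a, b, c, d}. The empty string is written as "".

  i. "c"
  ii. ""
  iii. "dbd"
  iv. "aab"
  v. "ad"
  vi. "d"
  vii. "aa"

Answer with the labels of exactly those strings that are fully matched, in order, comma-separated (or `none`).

i, ii, vi

i → match
ii → match
iii → no match
iv → no match
v → no match
vi → match
vii → no match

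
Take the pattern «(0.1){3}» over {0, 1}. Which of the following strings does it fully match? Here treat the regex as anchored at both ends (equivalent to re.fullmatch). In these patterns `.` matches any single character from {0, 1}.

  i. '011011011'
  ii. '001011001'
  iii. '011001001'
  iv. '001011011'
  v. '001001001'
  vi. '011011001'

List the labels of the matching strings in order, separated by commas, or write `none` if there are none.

i, ii, iii, iv, v, vi

i → match
ii → match
iii → match
iv → match
v → match
vi → match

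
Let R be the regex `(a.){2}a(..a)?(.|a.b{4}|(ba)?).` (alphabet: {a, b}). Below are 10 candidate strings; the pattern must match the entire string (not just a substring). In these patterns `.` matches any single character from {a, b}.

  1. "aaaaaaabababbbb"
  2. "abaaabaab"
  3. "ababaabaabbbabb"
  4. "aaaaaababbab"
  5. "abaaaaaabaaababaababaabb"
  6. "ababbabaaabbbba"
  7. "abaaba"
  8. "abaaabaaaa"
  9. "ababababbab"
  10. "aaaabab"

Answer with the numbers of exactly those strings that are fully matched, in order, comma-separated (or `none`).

1 → no match
2 → match
3 → no match
4 → no match
5 → no match
6 → no match
7 → no match
8 → match
9 → no match
10 → no match

2, 8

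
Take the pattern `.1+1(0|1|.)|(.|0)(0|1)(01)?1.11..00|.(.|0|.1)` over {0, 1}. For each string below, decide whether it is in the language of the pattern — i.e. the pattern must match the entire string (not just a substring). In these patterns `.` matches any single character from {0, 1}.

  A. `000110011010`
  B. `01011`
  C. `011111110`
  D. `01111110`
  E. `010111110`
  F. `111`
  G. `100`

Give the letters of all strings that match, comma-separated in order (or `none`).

A → no match
B → no match
C → match
D → match
E → no match
F → match
G → no match

C, D, F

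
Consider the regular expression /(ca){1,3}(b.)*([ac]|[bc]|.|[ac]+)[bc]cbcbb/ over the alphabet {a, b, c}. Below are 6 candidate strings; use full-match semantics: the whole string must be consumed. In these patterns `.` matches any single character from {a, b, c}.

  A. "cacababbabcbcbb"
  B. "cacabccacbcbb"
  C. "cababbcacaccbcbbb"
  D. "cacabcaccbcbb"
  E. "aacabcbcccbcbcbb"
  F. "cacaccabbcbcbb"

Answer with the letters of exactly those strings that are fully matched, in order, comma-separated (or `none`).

A → match
B → no match
C → no match — must end with "cbcbb"
D → match
E → no match — must start with "ca"
F → no match

A, D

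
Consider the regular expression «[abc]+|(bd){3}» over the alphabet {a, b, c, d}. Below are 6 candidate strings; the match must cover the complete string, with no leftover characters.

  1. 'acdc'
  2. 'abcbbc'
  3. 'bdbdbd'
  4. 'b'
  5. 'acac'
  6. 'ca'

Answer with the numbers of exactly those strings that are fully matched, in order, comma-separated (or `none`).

2, 3, 4, 5, 6

1 → no match
2 → match
3 → match
4 → match
5 → match
6 → match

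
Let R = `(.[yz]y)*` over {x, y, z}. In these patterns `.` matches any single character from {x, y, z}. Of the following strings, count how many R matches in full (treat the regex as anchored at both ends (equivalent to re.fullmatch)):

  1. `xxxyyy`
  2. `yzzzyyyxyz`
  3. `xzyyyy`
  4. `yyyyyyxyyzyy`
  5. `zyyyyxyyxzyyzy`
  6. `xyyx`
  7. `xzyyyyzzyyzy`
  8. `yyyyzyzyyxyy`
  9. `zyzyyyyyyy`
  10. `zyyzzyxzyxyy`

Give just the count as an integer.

1 → no match
2 → no match
3 → match
4 → match
5 → no match
6 → no match
7 → match
8 → match
9 → no match
10 → match
Total matched: 5

5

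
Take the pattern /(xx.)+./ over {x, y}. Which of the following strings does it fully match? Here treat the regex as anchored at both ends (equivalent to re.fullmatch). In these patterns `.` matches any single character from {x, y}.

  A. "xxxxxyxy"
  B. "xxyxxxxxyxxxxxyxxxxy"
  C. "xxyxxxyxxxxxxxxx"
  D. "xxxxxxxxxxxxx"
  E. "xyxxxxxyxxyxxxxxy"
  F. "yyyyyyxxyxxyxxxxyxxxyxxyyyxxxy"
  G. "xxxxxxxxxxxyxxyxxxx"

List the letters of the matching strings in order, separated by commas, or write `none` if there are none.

D, G

A → no match
B → no match
C → no match
D → match
E → no match — must start with "xx"
F → no match — must start with "xx"
G → match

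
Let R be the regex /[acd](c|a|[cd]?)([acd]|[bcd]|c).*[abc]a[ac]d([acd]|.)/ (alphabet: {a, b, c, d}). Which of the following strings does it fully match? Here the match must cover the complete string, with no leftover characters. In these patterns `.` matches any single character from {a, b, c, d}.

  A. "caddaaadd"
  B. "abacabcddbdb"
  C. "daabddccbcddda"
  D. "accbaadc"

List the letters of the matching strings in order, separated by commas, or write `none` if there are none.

A, D

A → match
B → no match
C → no match
D → match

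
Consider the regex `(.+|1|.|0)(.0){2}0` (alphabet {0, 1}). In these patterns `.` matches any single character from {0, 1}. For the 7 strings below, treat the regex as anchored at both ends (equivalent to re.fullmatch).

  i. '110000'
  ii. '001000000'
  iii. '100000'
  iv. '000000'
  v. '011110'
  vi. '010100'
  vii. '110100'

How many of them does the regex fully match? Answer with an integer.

i. '110000' → match
ii. '001000000' → match
iii. '100000' → match
iv. '000000' → match
v. '011110' → no match — must end with '00'
vi. '010100' → match
vii. '110100' → match
Total matched: 6

6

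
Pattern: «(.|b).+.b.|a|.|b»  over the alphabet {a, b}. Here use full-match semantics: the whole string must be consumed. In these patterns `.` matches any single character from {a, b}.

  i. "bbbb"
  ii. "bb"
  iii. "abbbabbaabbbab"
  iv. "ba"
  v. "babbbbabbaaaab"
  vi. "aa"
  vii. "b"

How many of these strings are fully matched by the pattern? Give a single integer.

1

i → no match
ii → no match
iii → no match
iv → no match
v → no match
vi → no match
vii → match
Total matched: 1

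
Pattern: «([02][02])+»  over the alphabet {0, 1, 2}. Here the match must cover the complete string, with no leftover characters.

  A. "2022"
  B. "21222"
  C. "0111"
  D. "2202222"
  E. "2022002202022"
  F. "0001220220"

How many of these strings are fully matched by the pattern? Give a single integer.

1

A → match
B → no match
C → no match
D → no match
E → no match
F → no match
Total matched: 1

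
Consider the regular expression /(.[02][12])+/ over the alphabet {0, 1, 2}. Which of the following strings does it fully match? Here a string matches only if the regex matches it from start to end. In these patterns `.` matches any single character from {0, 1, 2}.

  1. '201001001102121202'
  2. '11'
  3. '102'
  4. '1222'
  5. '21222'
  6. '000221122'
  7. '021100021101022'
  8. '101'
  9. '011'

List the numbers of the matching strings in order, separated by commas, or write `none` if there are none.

1 → match
2 → no match
3 → match
4 → no match
5 → no match
6 → no match
7 → no match
8 → match
9 → no match

1, 3, 8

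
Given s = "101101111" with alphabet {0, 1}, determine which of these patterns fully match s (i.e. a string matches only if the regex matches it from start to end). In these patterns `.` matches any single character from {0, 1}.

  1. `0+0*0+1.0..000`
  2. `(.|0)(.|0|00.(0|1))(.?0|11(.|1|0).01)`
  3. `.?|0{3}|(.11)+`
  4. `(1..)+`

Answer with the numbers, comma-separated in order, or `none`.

1 → no match — must start with "0"
2 → no match
3 → no match
4 → match

4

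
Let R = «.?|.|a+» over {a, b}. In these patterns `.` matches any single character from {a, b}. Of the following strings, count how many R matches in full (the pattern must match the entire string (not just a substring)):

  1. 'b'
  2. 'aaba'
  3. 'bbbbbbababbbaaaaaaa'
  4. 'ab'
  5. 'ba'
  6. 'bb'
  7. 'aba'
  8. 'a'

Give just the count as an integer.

1 → match
2 → no match
3 → no match
4 → no match
5 → no match
6 → no match
7 → no match
8 → match
Total matched: 2

2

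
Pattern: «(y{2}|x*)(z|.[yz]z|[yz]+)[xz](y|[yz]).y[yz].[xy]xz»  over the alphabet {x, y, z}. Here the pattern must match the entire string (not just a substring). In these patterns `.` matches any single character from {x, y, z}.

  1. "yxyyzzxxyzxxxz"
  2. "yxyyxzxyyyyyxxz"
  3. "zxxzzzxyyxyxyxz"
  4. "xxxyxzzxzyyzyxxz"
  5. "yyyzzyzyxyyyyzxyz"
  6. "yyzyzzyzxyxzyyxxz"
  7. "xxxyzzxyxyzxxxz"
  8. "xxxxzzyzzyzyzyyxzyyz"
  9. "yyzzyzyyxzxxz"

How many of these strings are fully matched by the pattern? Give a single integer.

1 → no match
2 → no match
3 → no match
4 → no match
5 → no match — must end with "xz"
6 → no match
7 → match
8 → no match — must end with "xz"
9 → no match
Total matched: 1

1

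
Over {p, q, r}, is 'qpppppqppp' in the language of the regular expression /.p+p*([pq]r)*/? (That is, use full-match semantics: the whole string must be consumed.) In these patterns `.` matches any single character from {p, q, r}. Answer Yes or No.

No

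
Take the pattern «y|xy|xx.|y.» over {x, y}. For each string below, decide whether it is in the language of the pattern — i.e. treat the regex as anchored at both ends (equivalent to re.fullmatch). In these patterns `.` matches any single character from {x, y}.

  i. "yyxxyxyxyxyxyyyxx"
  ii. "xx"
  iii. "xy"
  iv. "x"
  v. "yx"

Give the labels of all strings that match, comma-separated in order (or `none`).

i → no match
ii → no match
iii → match
iv → no match
v → match

iii, v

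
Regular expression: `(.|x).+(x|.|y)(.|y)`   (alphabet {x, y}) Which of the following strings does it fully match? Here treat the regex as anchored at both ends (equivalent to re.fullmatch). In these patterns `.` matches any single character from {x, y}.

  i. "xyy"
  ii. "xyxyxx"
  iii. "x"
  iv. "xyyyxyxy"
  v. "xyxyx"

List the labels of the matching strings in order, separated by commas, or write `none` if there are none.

i → no match
ii → match
iii → no match
iv → match
v → match

ii, iv, v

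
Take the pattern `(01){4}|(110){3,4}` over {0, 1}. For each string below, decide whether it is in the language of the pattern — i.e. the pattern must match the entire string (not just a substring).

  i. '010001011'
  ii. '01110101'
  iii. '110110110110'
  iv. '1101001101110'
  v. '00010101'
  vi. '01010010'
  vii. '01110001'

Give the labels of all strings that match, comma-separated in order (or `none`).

iii

i → no match
ii → no match
iii → match
iv → no match
v → no match
vi → no match
vii → no match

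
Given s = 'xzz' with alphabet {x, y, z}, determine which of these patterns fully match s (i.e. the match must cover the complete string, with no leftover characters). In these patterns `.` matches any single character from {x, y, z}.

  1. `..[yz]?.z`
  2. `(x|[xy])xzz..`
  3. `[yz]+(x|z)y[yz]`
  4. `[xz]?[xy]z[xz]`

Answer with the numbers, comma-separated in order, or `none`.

1 → no match
2 → no match
3 → no match
4 → match

4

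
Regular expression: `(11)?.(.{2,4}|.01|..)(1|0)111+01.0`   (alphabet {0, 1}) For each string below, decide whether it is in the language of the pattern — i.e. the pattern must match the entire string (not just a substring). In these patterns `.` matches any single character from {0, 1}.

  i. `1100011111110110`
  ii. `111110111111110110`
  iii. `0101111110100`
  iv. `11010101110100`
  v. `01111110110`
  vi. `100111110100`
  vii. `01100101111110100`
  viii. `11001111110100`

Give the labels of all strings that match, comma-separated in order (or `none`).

i, ii, iii, iv, v, vi, viii

i → match
ii → match
iii → match
iv → match
v. `01111110110` → match
vi. `100111110100` → match
vii → no match
viii → match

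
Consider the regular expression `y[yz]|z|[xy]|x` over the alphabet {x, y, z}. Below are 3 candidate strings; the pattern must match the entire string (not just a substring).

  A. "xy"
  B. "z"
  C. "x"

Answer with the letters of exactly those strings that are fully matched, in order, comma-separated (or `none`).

B, C

A → no match
B → match
C → match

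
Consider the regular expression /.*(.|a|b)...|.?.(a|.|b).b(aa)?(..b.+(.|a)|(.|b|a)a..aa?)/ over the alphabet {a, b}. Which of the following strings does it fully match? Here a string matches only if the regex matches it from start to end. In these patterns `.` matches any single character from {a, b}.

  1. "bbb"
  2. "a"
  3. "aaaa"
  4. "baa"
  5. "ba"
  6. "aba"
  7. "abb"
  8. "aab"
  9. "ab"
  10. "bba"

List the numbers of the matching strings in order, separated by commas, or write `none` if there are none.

1. "bbb" → no match
2. "a" → no match
3. "aaaa" → match
4. "baa" → no match
5. "ba" → no match
6. "aba" → no match
7. "abb" → no match
8. "aab" → no match
9. "ab" → no match
10. "bba" → no match

3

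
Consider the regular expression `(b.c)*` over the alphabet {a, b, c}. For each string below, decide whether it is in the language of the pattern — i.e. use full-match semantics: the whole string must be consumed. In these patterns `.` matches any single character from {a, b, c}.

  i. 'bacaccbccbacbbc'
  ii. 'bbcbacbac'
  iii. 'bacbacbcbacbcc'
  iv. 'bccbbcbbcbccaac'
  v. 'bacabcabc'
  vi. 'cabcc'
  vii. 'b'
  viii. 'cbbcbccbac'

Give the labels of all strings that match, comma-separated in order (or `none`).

i → no match
ii → match
iii → no match
iv → no match
v → no match
vi → no match
vii → no match
viii → no match

ii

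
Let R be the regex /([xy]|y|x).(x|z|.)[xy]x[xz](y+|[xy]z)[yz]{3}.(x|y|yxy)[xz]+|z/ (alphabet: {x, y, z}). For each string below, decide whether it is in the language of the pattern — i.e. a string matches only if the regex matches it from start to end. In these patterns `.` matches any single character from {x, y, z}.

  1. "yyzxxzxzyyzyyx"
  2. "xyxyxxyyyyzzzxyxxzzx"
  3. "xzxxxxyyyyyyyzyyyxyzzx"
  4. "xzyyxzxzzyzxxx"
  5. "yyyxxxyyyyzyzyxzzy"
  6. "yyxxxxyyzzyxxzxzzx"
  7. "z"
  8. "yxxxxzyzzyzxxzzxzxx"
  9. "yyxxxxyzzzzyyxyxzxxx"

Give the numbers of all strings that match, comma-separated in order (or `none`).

1 → match
2 → match
3 → match
4 → match
5 → no match
6 → match
7 → match
8 → match
9 → match

1, 2, 3, 4, 6, 7, 8, 9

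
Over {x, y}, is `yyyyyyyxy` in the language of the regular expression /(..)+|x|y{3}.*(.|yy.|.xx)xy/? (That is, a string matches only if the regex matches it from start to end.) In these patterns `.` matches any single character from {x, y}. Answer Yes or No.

Yes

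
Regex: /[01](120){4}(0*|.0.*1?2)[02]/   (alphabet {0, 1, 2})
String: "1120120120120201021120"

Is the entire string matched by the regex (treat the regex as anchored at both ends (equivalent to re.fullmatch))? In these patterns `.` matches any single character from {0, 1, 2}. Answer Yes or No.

Yes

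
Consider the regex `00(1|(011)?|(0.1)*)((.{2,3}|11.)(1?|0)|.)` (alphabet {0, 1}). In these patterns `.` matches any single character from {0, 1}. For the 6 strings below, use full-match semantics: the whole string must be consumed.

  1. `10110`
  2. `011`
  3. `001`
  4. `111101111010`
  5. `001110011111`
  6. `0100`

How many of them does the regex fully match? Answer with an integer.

1

1 → no match — must start with `00`
2 → no match — must start with `00`
3 → match
4 → no match — must start with `00`
5 → no match
6 → no match — must start with `00`
Total matched: 1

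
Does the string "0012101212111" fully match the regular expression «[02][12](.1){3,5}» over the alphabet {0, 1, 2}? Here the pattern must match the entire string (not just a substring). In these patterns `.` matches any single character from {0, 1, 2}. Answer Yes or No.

No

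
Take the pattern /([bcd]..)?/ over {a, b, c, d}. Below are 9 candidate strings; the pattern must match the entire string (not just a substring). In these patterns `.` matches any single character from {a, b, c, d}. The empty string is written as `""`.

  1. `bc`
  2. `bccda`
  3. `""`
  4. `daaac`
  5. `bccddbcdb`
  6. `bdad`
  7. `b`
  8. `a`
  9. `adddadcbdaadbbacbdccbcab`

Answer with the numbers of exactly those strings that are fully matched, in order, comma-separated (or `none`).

3

1 → no match
2 → no match
3 → match
4 → no match
5 → no match
6 → no match
7 → no match
8 → no match
9 → no match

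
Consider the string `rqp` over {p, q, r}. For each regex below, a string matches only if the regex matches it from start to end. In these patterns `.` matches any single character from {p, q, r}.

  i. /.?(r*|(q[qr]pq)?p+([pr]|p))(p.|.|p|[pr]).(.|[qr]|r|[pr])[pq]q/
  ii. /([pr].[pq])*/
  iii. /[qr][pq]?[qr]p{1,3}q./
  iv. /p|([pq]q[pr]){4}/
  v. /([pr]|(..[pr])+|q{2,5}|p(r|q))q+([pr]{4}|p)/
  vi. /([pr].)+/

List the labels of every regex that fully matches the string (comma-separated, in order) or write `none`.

ii, v

i → no match — must end with `q`
ii → match
iii → no match
iv → no match
v → match
vi → no match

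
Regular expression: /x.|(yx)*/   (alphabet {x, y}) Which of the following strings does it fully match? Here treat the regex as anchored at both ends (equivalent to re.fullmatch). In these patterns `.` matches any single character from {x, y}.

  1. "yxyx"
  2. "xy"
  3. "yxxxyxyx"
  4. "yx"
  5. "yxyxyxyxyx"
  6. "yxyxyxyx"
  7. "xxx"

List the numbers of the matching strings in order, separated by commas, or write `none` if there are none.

1 → match
2 → match
3 → no match
4 → match
5 → match
6 → match
7 → no match

1, 2, 4, 5, 6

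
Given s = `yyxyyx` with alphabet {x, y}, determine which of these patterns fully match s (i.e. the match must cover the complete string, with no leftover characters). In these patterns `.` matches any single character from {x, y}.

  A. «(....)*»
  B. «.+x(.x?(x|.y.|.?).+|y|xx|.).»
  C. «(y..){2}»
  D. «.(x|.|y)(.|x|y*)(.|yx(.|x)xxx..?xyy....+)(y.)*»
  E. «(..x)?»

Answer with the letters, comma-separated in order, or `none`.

A → no match
B → match
C → match
D → match
E → no match

B, C, D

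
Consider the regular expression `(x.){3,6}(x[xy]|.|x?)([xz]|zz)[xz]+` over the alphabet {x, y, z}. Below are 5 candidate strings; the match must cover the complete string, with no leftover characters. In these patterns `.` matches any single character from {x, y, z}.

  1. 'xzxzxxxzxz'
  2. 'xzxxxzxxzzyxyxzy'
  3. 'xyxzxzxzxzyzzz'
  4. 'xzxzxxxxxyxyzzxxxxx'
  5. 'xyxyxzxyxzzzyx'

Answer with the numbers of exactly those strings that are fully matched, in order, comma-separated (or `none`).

1, 3, 4

1 → match
2 → no match
3 → match
4 → match
5 → no match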